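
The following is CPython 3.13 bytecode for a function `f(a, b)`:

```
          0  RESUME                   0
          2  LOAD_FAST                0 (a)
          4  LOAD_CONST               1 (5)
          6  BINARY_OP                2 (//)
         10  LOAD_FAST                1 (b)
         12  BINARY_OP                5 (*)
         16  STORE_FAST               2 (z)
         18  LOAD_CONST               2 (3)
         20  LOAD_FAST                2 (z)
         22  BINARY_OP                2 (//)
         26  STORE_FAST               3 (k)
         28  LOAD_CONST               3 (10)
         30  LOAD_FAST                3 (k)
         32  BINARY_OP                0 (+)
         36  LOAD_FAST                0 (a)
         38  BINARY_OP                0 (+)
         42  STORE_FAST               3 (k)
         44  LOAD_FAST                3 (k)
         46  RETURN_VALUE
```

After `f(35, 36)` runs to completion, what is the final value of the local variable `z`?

LOAD_FAST a → push 35. Stack: [35]
LOAD_CONST → push 5. Stack: [35, 5]
BINARY_OP // → 35 // 5 = 7. Stack: [7]
LOAD_FAST b → push 36. Stack: [7, 36]
BINARY_OP * → 7 * 36 = 252. Stack: [252]
STORE_FAST z → z=252. Stack: []
LOAD_CONST → push 3. Stack: [3]
LOAD_FAST z → push 252. Stack: [3, 252]
BINARY_OP // → 3 // 252 = 0. Stack: [0]
STORE_FAST k → k=0. Stack: []
LOAD_CONST → push 10. Stack: [10]
LOAD_FAST k → push 0. Stack: [10, 0]
BINARY_OP + → 10 + 0 = 10. Stack: [10]
LOAD_FAST a → push 35. Stack: [10, 35]
BINARY_OP + → 10 + 35 = 45. Stack: [45]
STORE_FAST k → k=45. Stack: []
LOAD_FAST k → push 45. Stack: [45]
RETURN_VALUE → return 45.

252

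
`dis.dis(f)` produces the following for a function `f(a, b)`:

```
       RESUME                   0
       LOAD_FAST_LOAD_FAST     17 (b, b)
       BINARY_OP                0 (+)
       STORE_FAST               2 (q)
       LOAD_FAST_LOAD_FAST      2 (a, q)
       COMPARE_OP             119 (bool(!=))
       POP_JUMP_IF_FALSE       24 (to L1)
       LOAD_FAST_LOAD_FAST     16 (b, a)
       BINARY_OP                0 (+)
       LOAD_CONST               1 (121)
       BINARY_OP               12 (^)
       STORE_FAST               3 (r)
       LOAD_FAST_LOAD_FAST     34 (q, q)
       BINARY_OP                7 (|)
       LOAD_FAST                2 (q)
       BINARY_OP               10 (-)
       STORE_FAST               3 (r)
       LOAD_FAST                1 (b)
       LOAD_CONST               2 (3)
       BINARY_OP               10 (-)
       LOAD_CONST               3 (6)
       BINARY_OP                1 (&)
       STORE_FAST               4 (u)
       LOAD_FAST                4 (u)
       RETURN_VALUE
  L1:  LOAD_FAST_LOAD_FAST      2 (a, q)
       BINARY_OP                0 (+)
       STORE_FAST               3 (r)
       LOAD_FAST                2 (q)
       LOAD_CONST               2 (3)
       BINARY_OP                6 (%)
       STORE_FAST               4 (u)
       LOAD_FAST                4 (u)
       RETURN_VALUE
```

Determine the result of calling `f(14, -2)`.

2

LOAD_FAST_LOAD_FAST b,b → push -2,-2. Stack: [-2, -2]
BINARY_OP + → -2 + -2 = -4. Stack: [-4]
STORE_FAST q → q=-4. Stack: []
LOAD_FAST_LOAD_FAST a,q → push 14,-4. Stack: [14, -4]
COMPARE_OP bool(!=) → 14 vs -4 = True. Stack: [True]
POP_JUMP_IF_FALSE → pop True; no jump. Stack: []
LOAD_FAST_LOAD_FAST b,a → push -2,14. Stack: [-2, 14]
BINARY_OP + → -2 + 14 = 12. Stack: [12]
LOAD_CONST → push 121. Stack: [12, 121]
BINARY_OP ^ → 12 ^ 121 = 117. Stack: [117]
STORE_FAST r → r=117. Stack: []
LOAD_FAST_LOAD_FAST q,q → push -4,-4. Stack: [-4, -4]
BINARY_OP | → -4 | -4 = -4. Stack: [-4]
LOAD_FAST q → push -4. Stack: [-4, -4]
BINARY_OP - → -4 - -4 = 0. Stack: [0]
STORE_FAST r → r=0. Stack: []
LOAD_FAST b → push -2. Stack: [-2]
LOAD_CONST → push 3. Stack: [-2, 3]
BINARY_OP - → -2 - 3 = -5. Stack: [-5]
LOAD_CONST → push 6. Stack: [-5, 6]
BINARY_OP & → -5 & 6 = 2. Stack: [2]
STORE_FAST u → u=2. Stack: []
LOAD_FAST u → push 2. Stack: [2]
RETURN_VALUE → return 2.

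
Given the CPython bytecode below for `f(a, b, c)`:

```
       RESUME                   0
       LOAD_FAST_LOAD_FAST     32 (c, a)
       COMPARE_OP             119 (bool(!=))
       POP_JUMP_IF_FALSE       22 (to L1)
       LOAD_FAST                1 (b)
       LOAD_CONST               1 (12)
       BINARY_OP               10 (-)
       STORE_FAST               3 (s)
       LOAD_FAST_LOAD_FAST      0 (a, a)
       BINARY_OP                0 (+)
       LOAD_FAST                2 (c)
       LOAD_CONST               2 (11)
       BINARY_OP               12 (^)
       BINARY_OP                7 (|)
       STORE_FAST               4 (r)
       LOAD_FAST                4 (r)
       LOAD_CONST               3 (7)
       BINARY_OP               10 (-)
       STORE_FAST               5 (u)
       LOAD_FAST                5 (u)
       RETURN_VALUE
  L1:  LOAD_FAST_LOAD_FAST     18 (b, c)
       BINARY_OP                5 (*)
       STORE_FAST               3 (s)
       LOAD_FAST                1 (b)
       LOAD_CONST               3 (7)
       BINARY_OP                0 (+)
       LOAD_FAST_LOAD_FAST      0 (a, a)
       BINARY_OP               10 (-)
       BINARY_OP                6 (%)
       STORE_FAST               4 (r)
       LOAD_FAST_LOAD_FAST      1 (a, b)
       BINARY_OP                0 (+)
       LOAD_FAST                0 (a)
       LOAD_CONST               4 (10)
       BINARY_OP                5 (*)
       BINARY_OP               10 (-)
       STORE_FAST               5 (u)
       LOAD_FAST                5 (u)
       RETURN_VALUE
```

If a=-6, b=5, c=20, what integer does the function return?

-8

LOAD_FAST_LOAD_FAST c,a → push 20,-6. Stack: [20, -6]
COMPARE_OP bool(!=) → 20 vs -6 = True. Stack: [True]
POP_JUMP_IF_FALSE → pop True; no jump. Stack: []
LOAD_FAST b → push 5. Stack: [5]
LOAD_CONST → push 12. Stack: [5, 12]
BINARY_OP - → 5 - 12 = -7. Stack: [-7]
STORE_FAST s → s=-7. Stack: []
LOAD_FAST_LOAD_FAST a,a → push -6,-6. Stack: [-6, -6]
BINARY_OP + → -6 + -6 = -12. Stack: [-12]
LOAD_FAST c → push 20. Stack: [-12, 20]
LOAD_CONST → push 11. Stack: [-12, 20, 11]
BINARY_OP ^ → 20 ^ 11 = 31. Stack: [-12, 31]
BINARY_OP | → -12 | 31 = -1. Stack: [-1]
STORE_FAST r → r=-1. Stack: []
LOAD_FAST r → push -1. Stack: [-1]
LOAD_CONST → push 7. Stack: [-1, 7]
BINARY_OP - → -1 - 7 = -8. Stack: [-8]
STORE_FAST u → u=-8. Stack: []
LOAD_FAST u → push -8. Stack: [-8]
RETURN_VALUE → return -8.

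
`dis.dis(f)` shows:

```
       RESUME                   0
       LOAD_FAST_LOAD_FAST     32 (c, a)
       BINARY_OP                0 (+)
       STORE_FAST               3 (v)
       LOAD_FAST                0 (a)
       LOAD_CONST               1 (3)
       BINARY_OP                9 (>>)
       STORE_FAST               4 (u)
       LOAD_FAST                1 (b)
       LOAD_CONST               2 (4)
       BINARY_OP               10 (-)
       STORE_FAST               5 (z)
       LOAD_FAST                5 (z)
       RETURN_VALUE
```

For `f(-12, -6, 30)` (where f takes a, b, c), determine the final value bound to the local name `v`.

18

LOAD_FAST_LOAD_FAST c,a → push 30,-12. Stack: [30, -12]
BINARY_OP + → 30 + -12 = 18. Stack: [18]
STORE_FAST v → v=18. Stack: []
LOAD_FAST a → push -12. Stack: [-12]
LOAD_CONST → push 3. Stack: [-12, 3]
BINARY_OP >> → -12 >> 3 = -2. Stack: [-2]
STORE_FAST u → u=-2. Stack: []
LOAD_FAST b → push -6. Stack: [-6]
LOAD_CONST → push 4. Stack: [-6, 4]
BINARY_OP - → -6 - 4 = -10. Stack: [-10]
STORE_FAST z → z=-10. Stack: []
LOAD_FAST z → push -10. Stack: [-10]
RETURN_VALUE → return -10.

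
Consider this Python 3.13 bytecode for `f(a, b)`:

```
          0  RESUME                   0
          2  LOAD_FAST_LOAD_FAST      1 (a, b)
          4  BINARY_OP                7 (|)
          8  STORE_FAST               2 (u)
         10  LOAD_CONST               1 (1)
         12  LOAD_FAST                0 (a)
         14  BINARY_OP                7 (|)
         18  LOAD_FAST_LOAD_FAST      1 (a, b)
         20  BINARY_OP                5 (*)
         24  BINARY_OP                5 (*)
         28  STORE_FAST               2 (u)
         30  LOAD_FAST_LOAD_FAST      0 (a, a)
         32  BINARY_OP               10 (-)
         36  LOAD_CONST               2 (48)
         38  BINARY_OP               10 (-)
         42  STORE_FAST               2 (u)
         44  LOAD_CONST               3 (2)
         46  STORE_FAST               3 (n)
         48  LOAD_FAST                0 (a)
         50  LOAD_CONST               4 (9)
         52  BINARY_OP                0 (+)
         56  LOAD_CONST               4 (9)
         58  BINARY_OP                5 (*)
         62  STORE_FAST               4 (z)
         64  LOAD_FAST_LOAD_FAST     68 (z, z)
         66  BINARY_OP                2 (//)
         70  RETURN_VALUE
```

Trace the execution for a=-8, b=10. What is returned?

LOAD_FAST_LOAD_FAST a,b → push -8,10. Stack: [-8, 10]
BINARY_OP | → -8 | 10 = -6. Stack: [-6]
STORE_FAST u → u=-6. Stack: []
LOAD_CONST → push 1. Stack: [1]
LOAD_FAST a → push -8. Stack: [1, -8]
BINARY_OP | → 1 | -8 = -7. Stack: [-7]
LOAD_FAST_LOAD_FAST a,b → push -8,10. Stack: [-7, -8, 10]
BINARY_OP * → -8 * 10 = -80. Stack: [-7, -80]
BINARY_OP * → -7 * -80 = 560. Stack: [560]
STORE_FAST u → u=560. Stack: []
LOAD_FAST_LOAD_FAST a,a → push -8,-8. Stack: [-8, -8]
BINARY_OP - → -8 - -8 = 0. Stack: [0]
LOAD_CONST → push 48. Stack: [0, 48]
BINARY_OP - → 0 - 48 = -48. Stack: [-48]
STORE_FAST u → u=-48. Stack: []
LOAD_CONST → push 2. Stack: [2]
STORE_FAST n → n=2. Stack: []
LOAD_FAST a → push -8. Stack: [-8]
LOAD_CONST → push 9. Stack: [-8, 9]
BINARY_OP + → -8 + 9 = 1. Stack: [1]
LOAD_CONST → push 9. Stack: [1, 9]
BINARY_OP * → 1 * 9 = 9. Stack: [9]
STORE_FAST z → z=9. Stack: []
LOAD_FAST_LOAD_FAST z,z → push 9,9. Stack: [9, 9]
BINARY_OP // → 9 // 9 = 1. Stack: [1]
RETURN_VALUE → return 1.

1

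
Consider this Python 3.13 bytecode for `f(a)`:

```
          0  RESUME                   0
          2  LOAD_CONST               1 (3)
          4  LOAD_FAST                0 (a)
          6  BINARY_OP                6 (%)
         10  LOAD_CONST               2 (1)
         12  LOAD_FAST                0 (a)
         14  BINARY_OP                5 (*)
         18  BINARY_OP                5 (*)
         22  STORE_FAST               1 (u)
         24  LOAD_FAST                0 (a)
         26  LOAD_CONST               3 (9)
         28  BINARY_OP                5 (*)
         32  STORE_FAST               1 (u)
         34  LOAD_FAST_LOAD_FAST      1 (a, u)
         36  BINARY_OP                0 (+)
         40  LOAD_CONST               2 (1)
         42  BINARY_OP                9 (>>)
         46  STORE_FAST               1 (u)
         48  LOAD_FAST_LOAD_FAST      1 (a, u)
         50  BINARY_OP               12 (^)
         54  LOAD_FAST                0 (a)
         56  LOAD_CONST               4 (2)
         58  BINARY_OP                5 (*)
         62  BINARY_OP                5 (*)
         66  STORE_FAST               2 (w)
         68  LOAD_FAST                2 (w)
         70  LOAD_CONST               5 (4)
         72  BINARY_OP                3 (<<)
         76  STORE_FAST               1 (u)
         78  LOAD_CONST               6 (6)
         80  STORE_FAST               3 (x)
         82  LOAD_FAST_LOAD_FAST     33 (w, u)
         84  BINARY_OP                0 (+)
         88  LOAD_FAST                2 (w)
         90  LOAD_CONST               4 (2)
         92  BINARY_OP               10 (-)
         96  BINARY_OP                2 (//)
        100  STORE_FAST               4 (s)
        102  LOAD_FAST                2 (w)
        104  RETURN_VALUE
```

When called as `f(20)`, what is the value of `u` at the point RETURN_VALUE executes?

71680

LOAD_CONST → push 3. Stack: [3]
LOAD_FAST a → push 20. Stack: [3, 20]
BINARY_OP % → 3 % 20 = 3. Stack: [3]
LOAD_CONST → push 1. Stack: [3, 1]
LOAD_FAST a → push 20. Stack: [3, 1, 20]
BINARY_OP * → 1 * 20 = 20. Stack: [3, 20]
BINARY_OP * → 3 * 20 = 60. Stack: [60]
STORE_FAST u → u=60. Stack: []
LOAD_FAST a → push 20. Stack: [20]
LOAD_CONST → push 9. Stack: [20, 9]
BINARY_OP * → 20 * 9 = 180. Stack: [180]
STORE_FAST u → u=180. Stack: []
LOAD_FAST_LOAD_FAST a,u → push 20,180. Stack: [20, 180]
BINARY_OP + → 20 + 180 = 200. Stack: [200]
LOAD_CONST → push 1. Stack: [200, 1]
BINARY_OP >> → 200 >> 1 = 100. Stack: [100]
STORE_FAST u → u=100. Stack: []
LOAD_FAST_LOAD_FAST a,u → push 20,100. Stack: [20, 100]
BINARY_OP ^ → 20 ^ 100 = 112. Stack: [112]
LOAD_FAST a → push 20. Stack: [112, 20]
LOAD_CONST → push 2. Stack: [112, 20, 2]
BINARY_OP * → 20 * 2 = 40. Stack: [112, 40]
BINARY_OP * → 112 * 40 = 4480. Stack: [4480]
STORE_FAST w → w=4480. Stack: []
LOAD_FAST w → push 4480. Stack: [4480]
LOAD_CONST → push 4. Stack: [4480, 4]
BINARY_OP << → 4480 << 4 = 71680. Stack: [71680]
STORE_FAST u → u=71680. Stack: []
LOAD_CONST → push 6. Stack: [6]
STORE_FAST x → x=6. Stack: []
LOAD_FAST_LOAD_FAST w,u → push 4480,71680. Stack: [4480, 71680]
BINARY_OP + → 4480 + 71680 = 76160. Stack: [76160]
LOAD_FAST w → push 4480. Stack: [76160, 4480]
LOAD_CONST → push 2. Stack: [76160, 4480, 2]
BINARY_OP - → 4480 - 2 = 4478. Stack: [76160, 4478]
BINARY_OP // → 76160 // 4478 = 17. Stack: [17]
STORE_FAST s → s=17. Stack: []
LOAD_FAST w → push 4480. Stack: [4480]
RETURN_VALUE → return 4480.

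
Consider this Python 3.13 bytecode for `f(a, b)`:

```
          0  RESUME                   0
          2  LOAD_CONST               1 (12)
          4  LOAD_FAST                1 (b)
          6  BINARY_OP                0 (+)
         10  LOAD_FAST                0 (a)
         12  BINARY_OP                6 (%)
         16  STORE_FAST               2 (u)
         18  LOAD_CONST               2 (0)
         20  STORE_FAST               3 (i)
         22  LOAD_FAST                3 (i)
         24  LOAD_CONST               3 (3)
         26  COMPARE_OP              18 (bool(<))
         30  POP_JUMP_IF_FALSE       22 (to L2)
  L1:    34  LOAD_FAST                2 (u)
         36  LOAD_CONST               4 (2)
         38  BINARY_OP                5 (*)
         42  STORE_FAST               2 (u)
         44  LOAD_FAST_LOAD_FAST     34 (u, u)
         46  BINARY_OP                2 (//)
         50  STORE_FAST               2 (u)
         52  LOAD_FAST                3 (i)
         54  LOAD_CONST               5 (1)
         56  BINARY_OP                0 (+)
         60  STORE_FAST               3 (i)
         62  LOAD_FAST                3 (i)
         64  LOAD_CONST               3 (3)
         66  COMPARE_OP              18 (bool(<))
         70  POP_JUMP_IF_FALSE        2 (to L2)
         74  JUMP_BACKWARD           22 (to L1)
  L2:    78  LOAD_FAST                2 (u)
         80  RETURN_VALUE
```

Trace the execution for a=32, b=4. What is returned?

1

LOAD_CONST → push 12. Stack: [12]
LOAD_FAST b → push 4. Stack: [12, 4]
BINARY_OP + → 12 + 4 = 16. Stack: [16]
LOAD_FAST a → push 32. Stack: [16, 32]
BINARY_OP % → 16 % 32 = 16. Stack: [16]
STORE_FAST u → u=16. Stack: []
LOAD_CONST → push 0. Stack: [0]
STORE_FAST i → i=0. Stack: []
LOAD_FAST i → push 0. Stack: [0]
LOAD_CONST → push 3. Stack: [0, 3]
COMPARE_OP bool(<) → 0 vs 3 = True. Stack: [True]
POP_JUMP_IF_FALSE → pop True; no jump. Stack: []
LOAD_FAST u → push 16. Stack: [16]
LOAD_CONST → push 2. Stack: [16, 2]
BINARY_OP * → 16 * 2 = 32. Stack: [32]
STORE_FAST u → u=32. Stack: []
LOAD_FAST_LOAD_FAST u,u → push 32,32. Stack: [32, 32]
BINARY_OP // → 32 // 32 = 1. Stack: [1]
STORE_FAST u → u=1. Stack: []
LOAD_FAST i → push 0. Stack: [0]
LOAD_CONST → push 1. Stack: [0, 1]
BINARY_OP + → 0 + 1 = 1. Stack: [1]
STORE_FAST i → i=1. Stack: []
LOAD_FAST i → push 1. Stack: [1]
LOAD_CONST → push 3. Stack: [1, 3]
COMPARE_OP bool(<) → 1 vs 3 = True. Stack: [True]
POP_JUMP_IF_FALSE → pop True; no jump. Stack: []
LOAD_FAST u → push 1. Stack: [1]
LOAD_CONST → push 2. Stack: [1, 2]
BINARY_OP * → 1 * 2 = 2. Stack: [2]
STORE_FAST u → u=2. Stack: []
LOAD_FAST_LOAD_FAST u,u → push 2,2. Stack: [2, 2]
BINARY_OP // → 2 // 2 = 1. Stack: [1]
STORE_FAST u → u=1. Stack: []
LOAD_FAST i → push 1. Stack: [1]
LOAD_CONST → push 1. Stack: [1, 1]
BINARY_OP + → 1 + 1 = 2. Stack: [2]
STORE_FAST i → i=2. Stack: []
LOAD_FAST i → push 2. Stack: [2]
LOAD_CONST → push 3. Stack: [2, 3]
COMPARE_OP bool(<) → 2 vs 3 = True. Stack: [True]
POP_JUMP_IF_FALSE → pop True; no jump. Stack: []
LOAD_FAST u → push 1. Stack: [1]
LOAD_CONST → push 2. Stack: [1, 2]
BINARY_OP * → 1 * 2 = 2. Stack: [2]
STORE_FAST u → u=2. Stack: []
LOAD_FAST_LOAD_FAST u,u → push 2,2. Stack: [2, 2]
BINARY_OP // → 2 // 2 = 1. Stack: [1]
STORE_FAST u → u=1. Stack: []
LOAD_FAST i → push 2. Stack: [2]
LOAD_CONST → push 1. Stack: [2, 1]
BINARY_OP + → 2 + 1 = 3. Stack: [3]
STORE_FAST i → i=3. Stack: []
LOAD_FAST i → push 3. Stack: [3]
LOAD_CONST → push 3. Stack: [3, 3]
COMPARE_OP bool(<) → 3 vs 3 = False. Stack: [False]
POP_JUMP_IF_FALSE → pop False; jump. Stack: []
LOAD_FAST u → push 1. Stack: [1]
RETURN_VALUE → return 1.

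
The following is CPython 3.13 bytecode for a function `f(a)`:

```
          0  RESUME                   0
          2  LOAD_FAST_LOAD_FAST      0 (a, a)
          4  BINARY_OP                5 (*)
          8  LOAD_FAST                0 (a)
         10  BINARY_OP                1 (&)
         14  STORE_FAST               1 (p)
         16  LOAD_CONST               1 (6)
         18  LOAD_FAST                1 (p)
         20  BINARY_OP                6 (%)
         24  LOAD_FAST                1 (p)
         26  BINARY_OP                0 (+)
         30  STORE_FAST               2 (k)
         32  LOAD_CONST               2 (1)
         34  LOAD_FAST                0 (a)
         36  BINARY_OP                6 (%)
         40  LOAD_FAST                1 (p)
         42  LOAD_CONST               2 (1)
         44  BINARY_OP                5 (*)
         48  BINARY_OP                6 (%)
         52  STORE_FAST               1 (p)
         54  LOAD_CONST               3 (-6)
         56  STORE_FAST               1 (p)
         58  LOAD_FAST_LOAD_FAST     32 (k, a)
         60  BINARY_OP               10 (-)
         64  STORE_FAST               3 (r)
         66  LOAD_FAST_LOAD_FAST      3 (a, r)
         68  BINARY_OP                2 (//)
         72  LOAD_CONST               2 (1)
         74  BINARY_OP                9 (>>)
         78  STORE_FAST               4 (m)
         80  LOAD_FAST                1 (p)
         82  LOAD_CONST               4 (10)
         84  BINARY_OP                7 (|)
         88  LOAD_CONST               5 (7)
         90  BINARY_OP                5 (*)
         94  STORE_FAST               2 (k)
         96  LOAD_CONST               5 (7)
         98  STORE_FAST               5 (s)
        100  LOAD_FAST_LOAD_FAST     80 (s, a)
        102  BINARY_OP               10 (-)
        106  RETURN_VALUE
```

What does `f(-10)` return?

LOAD_FAST_LOAD_FAST a,a → push -10,-10. Stack: [-10, -10]
BINARY_OP * → -10 * -10 = 100. Stack: [100]
LOAD_FAST a → push -10. Stack: [100, -10]
BINARY_OP & → 100 & -10 = 100. Stack: [100]
STORE_FAST p → p=100. Stack: []
LOAD_CONST → push 6. Stack: [6]
LOAD_FAST p → push 100. Stack: [6, 100]
BINARY_OP % → 6 % 100 = 6. Stack: [6]
LOAD_FAST p → push 100. Stack: [6, 100]
BINARY_OP + → 6 + 100 = 106. Stack: [106]
STORE_FAST k → k=106. Stack: []
LOAD_CONST → push 1. Stack: [1]
LOAD_FAST a → push -10. Stack: [1, -10]
BINARY_OP % → 1 % -10 = -9. Stack: [-9]
LOAD_FAST p → push 100. Stack: [-9, 100]
LOAD_CONST → push 1. Stack: [-9, 100, 1]
BINARY_OP * → 100 * 1 = 100. Stack: [-9, 100]
BINARY_OP % → -9 % 100 = 91. Stack: [91]
STORE_FAST p → p=91. Stack: []
LOAD_CONST → push -6. Stack: [-6]
STORE_FAST p → p=-6. Stack: []
LOAD_FAST_LOAD_FAST k,a → push 106,-10. Stack: [106, -10]
BINARY_OP - → 106 - -10 = 116. Stack: [116]
STORE_FAST r → r=116. Stack: []
LOAD_FAST_LOAD_FAST a,r → push -10,116. Stack: [-10, 116]
BINARY_OP // → -10 // 116 = -1. Stack: [-1]
LOAD_CONST → push 1. Stack: [-1, 1]
BINARY_OP >> → -1 >> 1 = -1. Stack: [-1]
STORE_FAST m → m=-1. Stack: []
LOAD_FAST p → push -6. Stack: [-6]
LOAD_CONST → push 10. Stack: [-6, 10]
BINARY_OP | → -6 | 10 = -6. Stack: [-6]
LOAD_CONST → push 7. Stack: [-6, 7]
BINARY_OP * → -6 * 7 = -42. Stack: [-42]
STORE_FAST k → k=-42. Stack: []
LOAD_CONST → push 7. Stack: [7]
STORE_FAST s → s=7. Stack: []
LOAD_FAST_LOAD_FAST s,a → push 7,-10. Stack: [7, -10]
BINARY_OP - → 7 - -10 = 17. Stack: [17]
RETURN_VALUE → return 17.

17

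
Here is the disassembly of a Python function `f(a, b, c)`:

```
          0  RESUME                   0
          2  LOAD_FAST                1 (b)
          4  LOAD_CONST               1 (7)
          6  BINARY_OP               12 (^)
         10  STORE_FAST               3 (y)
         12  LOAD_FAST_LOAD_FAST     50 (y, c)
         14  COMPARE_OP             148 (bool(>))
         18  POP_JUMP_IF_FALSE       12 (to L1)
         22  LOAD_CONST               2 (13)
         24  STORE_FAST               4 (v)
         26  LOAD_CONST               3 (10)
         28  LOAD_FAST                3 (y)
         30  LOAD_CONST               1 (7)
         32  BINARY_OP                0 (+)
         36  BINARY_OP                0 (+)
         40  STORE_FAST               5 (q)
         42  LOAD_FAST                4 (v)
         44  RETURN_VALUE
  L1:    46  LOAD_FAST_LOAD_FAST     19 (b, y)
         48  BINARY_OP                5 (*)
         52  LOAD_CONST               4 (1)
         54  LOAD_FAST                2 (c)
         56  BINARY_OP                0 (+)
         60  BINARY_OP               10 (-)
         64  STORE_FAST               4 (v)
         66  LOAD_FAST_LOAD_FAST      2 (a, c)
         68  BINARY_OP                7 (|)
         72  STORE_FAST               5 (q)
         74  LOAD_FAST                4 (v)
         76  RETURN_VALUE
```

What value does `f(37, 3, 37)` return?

LOAD_FAST b → push 3. Stack: [3]
LOAD_CONST → push 7. Stack: [3, 7]
BINARY_OP ^ → 3 ^ 7 = 4. Stack: [4]
STORE_FAST y → y=4. Stack: []
LOAD_FAST_LOAD_FAST y,c → push 4,37. Stack: [4, 37]
COMPARE_OP bool(>) → 4 vs 37 = False. Stack: [False]
POP_JUMP_IF_FALSE → pop False; jump. Stack: []
LOAD_FAST_LOAD_FAST b,y → push 3,4. Stack: [3, 4]
BINARY_OP * → 3 * 4 = 12. Stack: [12]
LOAD_CONST → push 1. Stack: [12, 1]
LOAD_FAST c → push 37. Stack: [12, 1, 37]
BINARY_OP + → 1 + 37 = 38. Stack: [12, 38]
BINARY_OP - → 12 - 38 = -26. Stack: [-26]
STORE_FAST v → v=-26. Stack: []
LOAD_FAST_LOAD_FAST a,c → push 37,37. Stack: [37, 37]
BINARY_OP | → 37 | 37 = 37. Stack: [37]
STORE_FAST q → q=37. Stack: []
LOAD_FAST v → push -26. Stack: [-26]
RETURN_VALUE → return -26.

-26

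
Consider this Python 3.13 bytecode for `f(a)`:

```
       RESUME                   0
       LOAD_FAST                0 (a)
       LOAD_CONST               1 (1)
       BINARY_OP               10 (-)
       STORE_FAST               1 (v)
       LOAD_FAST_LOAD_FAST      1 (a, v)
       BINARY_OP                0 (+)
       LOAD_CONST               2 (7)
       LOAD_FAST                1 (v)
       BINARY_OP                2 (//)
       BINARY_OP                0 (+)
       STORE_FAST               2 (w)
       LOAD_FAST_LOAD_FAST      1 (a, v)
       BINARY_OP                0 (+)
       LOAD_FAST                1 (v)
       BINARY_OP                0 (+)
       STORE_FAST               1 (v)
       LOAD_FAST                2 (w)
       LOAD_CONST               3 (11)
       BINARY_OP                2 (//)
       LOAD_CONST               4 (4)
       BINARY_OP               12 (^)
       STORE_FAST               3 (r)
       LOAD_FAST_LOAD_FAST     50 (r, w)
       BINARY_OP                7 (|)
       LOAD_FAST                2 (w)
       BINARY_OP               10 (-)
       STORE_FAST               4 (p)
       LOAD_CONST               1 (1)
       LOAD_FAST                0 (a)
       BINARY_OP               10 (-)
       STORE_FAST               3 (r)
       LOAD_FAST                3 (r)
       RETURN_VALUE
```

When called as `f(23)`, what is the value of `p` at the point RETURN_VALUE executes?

LOAD_FAST a → push 23. Stack: [23]
LOAD_CONST → push 1. Stack: [23, 1]
BINARY_OP - → 23 - 1 = 22. Stack: [22]
STORE_FAST v → v=22. Stack: []
LOAD_FAST_LOAD_FAST a,v → push 23,22. Stack: [23, 22]
BINARY_OP + → 23 + 22 = 45. Stack: [45]
LOAD_CONST → push 7. Stack: [45, 7]
LOAD_FAST v → push 22. Stack: [45, 7, 22]
BINARY_OP // → 7 // 22 = 0. Stack: [45, 0]
BINARY_OP + → 45 + 0 = 45. Stack: [45]
STORE_FAST w → w=45. Stack: []
LOAD_FAST_LOAD_FAST a,v → push 23,22. Stack: [23, 22]
BINARY_OP + → 23 + 22 = 45. Stack: [45]
LOAD_FAST v → push 22. Stack: [45, 22]
BINARY_OP + → 45 + 22 = 67. Stack: [67]
STORE_FAST v → v=67. Stack: []
LOAD_FAST w → push 45. Stack: [45]
LOAD_CONST → push 11. Stack: [45, 11]
BINARY_OP // → 45 // 11 = 4. Stack: [4]
LOAD_CONST → push 4. Stack: [4, 4]
BINARY_OP ^ → 4 ^ 4 = 0. Stack: [0]
STORE_FAST r → r=0. Stack: []
LOAD_FAST_LOAD_FAST r,w → push 0,45. Stack: [0, 45]
BINARY_OP | → 0 | 45 = 45. Stack: [45]
LOAD_FAST w → push 45. Stack: [45, 45]
BINARY_OP - → 45 - 45 = 0. Stack: [0]
STORE_FAST p → p=0. Stack: []
LOAD_CONST → push 1. Stack: [1]
LOAD_FAST a → push 23. Stack: [1, 23]
BINARY_OP - → 1 - 23 = -22. Stack: [-22]
STORE_FAST r → r=-22. Stack: []
LOAD_FAST r → push -22. Stack: [-22]
RETURN_VALUE → return -22.

0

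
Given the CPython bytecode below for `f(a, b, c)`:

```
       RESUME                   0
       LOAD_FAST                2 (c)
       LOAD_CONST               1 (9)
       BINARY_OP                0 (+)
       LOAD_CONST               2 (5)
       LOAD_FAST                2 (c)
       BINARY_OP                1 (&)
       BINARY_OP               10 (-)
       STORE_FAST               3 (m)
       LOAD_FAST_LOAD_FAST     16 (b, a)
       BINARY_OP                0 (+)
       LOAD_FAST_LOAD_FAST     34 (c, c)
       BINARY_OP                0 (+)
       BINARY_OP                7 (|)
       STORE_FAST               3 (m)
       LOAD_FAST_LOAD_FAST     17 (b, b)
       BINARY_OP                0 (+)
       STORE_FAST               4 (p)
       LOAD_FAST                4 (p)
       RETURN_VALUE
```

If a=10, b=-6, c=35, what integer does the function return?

-12

LOAD_FAST c → push 35. Stack: [35]
LOAD_CONST → push 9. Stack: [35, 9]
BINARY_OP + → 35 + 9 = 44. Stack: [44]
LOAD_CONST → push 5. Stack: [44, 5]
LOAD_FAST c → push 35. Stack: [44, 5, 35]
BINARY_OP & → 5 & 35 = 1. Stack: [44, 1]
BINARY_OP - → 44 - 1 = 43. Stack: [43]
STORE_FAST m → m=43. Stack: []
LOAD_FAST_LOAD_FAST b,a → push -6,10. Stack: [-6, 10]
BINARY_OP + → -6 + 10 = 4. Stack: [4]
LOAD_FAST_LOAD_FAST c,c → push 35,35. Stack: [4, 35, 35]
BINARY_OP + → 35 + 35 = 70. Stack: [4, 70]
BINARY_OP | → 4 | 70 = 70. Stack: [70]
STORE_FAST m → m=70. Stack: []
LOAD_FAST_LOAD_FAST b,b → push -6,-6. Stack: [-6, -6]
BINARY_OP + → -6 + -6 = -12. Stack: [-12]
STORE_FAST p → p=-12. Stack: []
LOAD_FAST p → push -12. Stack: [-12]
RETURN_VALUE → return -12.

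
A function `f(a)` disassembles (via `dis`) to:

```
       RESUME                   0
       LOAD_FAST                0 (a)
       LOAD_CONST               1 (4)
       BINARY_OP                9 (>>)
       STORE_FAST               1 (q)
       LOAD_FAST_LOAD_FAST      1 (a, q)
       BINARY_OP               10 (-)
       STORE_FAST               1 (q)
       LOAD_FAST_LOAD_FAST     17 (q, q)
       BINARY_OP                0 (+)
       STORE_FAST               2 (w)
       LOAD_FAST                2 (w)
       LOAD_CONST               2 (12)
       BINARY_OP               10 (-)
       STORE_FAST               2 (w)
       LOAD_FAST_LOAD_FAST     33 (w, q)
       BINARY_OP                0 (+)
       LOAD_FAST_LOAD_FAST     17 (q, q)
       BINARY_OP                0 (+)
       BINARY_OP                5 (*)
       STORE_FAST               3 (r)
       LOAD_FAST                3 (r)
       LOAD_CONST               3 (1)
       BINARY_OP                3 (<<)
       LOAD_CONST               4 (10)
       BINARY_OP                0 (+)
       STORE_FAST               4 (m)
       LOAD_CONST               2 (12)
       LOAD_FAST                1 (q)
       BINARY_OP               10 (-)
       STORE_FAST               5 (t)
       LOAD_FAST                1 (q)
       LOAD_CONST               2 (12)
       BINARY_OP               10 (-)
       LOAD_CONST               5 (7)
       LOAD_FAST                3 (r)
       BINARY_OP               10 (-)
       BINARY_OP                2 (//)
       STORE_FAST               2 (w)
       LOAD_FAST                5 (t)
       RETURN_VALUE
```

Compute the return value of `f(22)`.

-9

LOAD_FAST a → push 22. Stack: [22]
LOAD_CONST → push 4. Stack: [22, 4]
BINARY_OP >> → 22 >> 4 = 1. Stack: [1]
STORE_FAST q → q=1. Stack: []
LOAD_FAST_LOAD_FAST a,q → push 22,1. Stack: [22, 1]
BINARY_OP - → 22 - 1 = 21. Stack: [21]
STORE_FAST q → q=21. Stack: []
LOAD_FAST_LOAD_FAST q,q → push 21,21. Stack: [21, 21]
BINARY_OP + → 21 + 21 = 42. Stack: [42]
STORE_FAST w → w=42. Stack: []
LOAD_FAST w → push 42. Stack: [42]
LOAD_CONST → push 12. Stack: [42, 12]
BINARY_OP - → 42 - 12 = 30. Stack: [30]
STORE_FAST w → w=30. Stack: []
LOAD_FAST_LOAD_FAST w,q → push 30,21. Stack: [30, 21]
BINARY_OP + → 30 + 21 = 51. Stack: [51]
LOAD_FAST_LOAD_FAST q,q → push 21,21. Stack: [51, 21, 21]
BINARY_OP + → 21 + 21 = 42. Stack: [51, 42]
BINARY_OP * → 51 * 42 = 2142. Stack: [2142]
STORE_FAST r → r=2142. Stack: []
LOAD_FAST r → push 2142. Stack: [2142]
LOAD_CONST → push 1. Stack: [2142, 1]
BINARY_OP << → 2142 << 1 = 4284. Stack: [4284]
LOAD_CONST → push 10. Stack: [4284, 10]
BINARY_OP + → 4284 + 10 = 4294. Stack: [4294]
STORE_FAST m → m=4294. Stack: []
LOAD_CONST → push 12. Stack: [12]
LOAD_FAST q → push 21. Stack: [12, 21]
BINARY_OP - → 12 - 21 = -9. Stack: [-9]
STORE_FAST t → t=-9. Stack: []
LOAD_FAST q → push 21. Stack: [21]
LOAD_CONST → push 12. Stack: [21, 12]
BINARY_OP - → 21 - 12 = 9. Stack: [9]
LOAD_CONST → push 7. Stack: [9, 7]
LOAD_FAST r → push 2142. Stack: [9, 7, 2142]
BINARY_OP - → 7 - 2142 = -2135. Stack: [9, -2135]
BINARY_OP // → 9 // -2135 = -1. Stack: [-1]
STORE_FAST w → w=-1. Stack: []
LOAD_FAST t → push -9. Stack: [-9]
RETURN_VALUE → return -9.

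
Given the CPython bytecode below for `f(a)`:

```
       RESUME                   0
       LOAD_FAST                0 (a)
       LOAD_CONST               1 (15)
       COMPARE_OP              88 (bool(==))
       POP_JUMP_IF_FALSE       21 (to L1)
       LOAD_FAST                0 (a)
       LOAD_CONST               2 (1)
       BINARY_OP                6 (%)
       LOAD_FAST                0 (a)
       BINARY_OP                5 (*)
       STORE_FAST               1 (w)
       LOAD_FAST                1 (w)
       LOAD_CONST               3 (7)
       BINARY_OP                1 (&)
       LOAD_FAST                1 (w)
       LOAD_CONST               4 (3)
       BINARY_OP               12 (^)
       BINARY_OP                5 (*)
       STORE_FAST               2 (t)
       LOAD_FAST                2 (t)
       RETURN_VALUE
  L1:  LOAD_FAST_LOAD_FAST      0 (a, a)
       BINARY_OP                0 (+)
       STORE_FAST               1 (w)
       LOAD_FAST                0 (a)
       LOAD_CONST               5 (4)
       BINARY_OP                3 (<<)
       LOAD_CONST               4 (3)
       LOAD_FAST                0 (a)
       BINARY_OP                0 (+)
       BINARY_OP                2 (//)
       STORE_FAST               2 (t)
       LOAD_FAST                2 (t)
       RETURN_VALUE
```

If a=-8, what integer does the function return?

25

LOAD_FAST a → push -8. Stack: [-8]
LOAD_CONST → push 15. Stack: [-8, 15]
COMPARE_OP bool(==) → -8 vs 15 = False. Stack: [False]
POP_JUMP_IF_FALSE → pop False; jump. Stack: []
LOAD_FAST_LOAD_FAST a,a → push -8,-8. Stack: [-8, -8]
BINARY_OP + → -8 + -8 = -16. Stack: [-16]
STORE_FAST w → w=-16. Stack: []
LOAD_FAST a → push -8. Stack: [-8]
LOAD_CONST → push 4. Stack: [-8, 4]
BINARY_OP << → -8 << 4 = -128. Stack: [-128]
LOAD_CONST → push 3. Stack: [-128, 3]
LOAD_FAST a → push -8. Stack: [-128, 3, -8]
BINARY_OP + → 3 + -8 = -5. Stack: [-128, -5]
BINARY_OP // → -128 // -5 = 25. Stack: [25]
STORE_FAST t → t=25. Stack: []
LOAD_FAST t → push 25. Stack: [25]
RETURN_VALUE → return 25.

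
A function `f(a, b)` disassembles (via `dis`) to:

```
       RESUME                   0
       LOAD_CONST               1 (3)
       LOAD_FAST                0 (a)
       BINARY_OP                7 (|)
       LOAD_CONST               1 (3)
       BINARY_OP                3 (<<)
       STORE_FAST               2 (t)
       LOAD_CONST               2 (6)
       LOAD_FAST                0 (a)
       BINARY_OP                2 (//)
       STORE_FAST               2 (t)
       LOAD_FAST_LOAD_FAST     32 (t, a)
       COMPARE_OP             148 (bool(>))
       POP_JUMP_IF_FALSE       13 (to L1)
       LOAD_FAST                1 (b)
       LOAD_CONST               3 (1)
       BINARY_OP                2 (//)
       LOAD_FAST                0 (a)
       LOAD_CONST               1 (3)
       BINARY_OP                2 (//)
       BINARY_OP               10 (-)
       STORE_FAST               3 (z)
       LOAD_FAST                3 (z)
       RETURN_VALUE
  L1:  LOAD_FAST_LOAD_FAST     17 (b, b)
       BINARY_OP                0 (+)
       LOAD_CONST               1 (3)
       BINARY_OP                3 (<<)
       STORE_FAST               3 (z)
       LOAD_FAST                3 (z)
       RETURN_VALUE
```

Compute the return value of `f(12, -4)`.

-64

LOAD_CONST → push 3. Stack: [3]
LOAD_FAST a → push 12. Stack: [3, 12]
BINARY_OP | → 3 | 12 = 15. Stack: [15]
LOAD_CONST → push 3. Stack: [15, 3]
BINARY_OP << → 15 << 3 = 120. Stack: [120]
STORE_FAST t → t=120. Stack: []
LOAD_CONST → push 6. Stack: [6]
LOAD_FAST a → push 12. Stack: [6, 12]
BINARY_OP // → 6 // 12 = 0. Stack: [0]
STORE_FAST t → t=0. Stack: []
LOAD_FAST_LOAD_FAST t,a → push 0,12. Stack: [0, 12]
COMPARE_OP bool(>) → 0 vs 12 = False. Stack: [False]
POP_JUMP_IF_FALSE → pop False; jump. Stack: []
LOAD_FAST_LOAD_FAST b,b → push -4,-4. Stack: [-4, -4]
BINARY_OP + → -4 + -4 = -8. Stack: [-8]
LOAD_CONST → push 3. Stack: [-8, 3]
BINARY_OP << → -8 << 3 = -64. Stack: [-64]
STORE_FAST z → z=-64. Stack: []
LOAD_FAST z → push -64. Stack: [-64]
RETURN_VALUE → return -64.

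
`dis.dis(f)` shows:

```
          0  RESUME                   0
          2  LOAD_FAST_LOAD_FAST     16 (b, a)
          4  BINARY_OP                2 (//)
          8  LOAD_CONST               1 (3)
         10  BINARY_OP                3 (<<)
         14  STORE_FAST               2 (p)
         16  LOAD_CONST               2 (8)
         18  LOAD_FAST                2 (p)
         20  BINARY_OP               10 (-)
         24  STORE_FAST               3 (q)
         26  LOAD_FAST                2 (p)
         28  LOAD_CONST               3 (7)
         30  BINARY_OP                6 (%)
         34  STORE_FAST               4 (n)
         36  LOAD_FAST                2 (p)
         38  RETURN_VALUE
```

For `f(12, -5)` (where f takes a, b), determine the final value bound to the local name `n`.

6

LOAD_FAST_LOAD_FAST b,a → push -5,12. Stack: [-5, 12]
BINARY_OP // → -5 // 12 = -1. Stack: [-1]
LOAD_CONST → push 3. Stack: [-1, 3]
BINARY_OP << → -1 << 3 = -8. Stack: [-8]
STORE_FAST p → p=-8. Stack: []
LOAD_CONST → push 8. Stack: [8]
LOAD_FAST p → push -8. Stack: [8, -8]
BINARY_OP - → 8 - -8 = 16. Stack: [16]
STORE_FAST q → q=16. Stack: []
LOAD_FAST p → push -8. Stack: [-8]
LOAD_CONST → push 7. Stack: [-8, 7]
BINARY_OP % → -8 % 7 = 6. Stack: [6]
STORE_FAST n → n=6. Stack: []
LOAD_FAST p → push -8. Stack: [-8]
RETURN_VALUE → return -8.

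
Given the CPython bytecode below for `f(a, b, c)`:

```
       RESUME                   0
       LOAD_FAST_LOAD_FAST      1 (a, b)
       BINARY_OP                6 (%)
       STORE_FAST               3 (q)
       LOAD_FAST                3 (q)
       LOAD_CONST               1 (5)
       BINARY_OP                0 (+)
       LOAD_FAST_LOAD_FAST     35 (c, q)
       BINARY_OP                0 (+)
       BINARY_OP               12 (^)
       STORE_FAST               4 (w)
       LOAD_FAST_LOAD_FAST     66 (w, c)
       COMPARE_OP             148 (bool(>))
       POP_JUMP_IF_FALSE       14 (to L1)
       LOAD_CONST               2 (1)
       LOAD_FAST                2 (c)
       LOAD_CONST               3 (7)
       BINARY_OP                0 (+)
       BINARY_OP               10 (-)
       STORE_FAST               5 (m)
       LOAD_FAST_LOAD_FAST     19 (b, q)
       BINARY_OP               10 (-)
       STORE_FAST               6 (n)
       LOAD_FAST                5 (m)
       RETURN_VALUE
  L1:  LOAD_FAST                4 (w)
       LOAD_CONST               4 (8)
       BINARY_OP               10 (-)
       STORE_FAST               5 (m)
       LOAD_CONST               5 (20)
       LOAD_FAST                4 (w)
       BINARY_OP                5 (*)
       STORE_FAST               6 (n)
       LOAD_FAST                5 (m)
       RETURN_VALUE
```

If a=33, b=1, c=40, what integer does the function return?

-46

LOAD_FAST_LOAD_FAST a,b → push 33,1. Stack: [33, 1]
BINARY_OP % → 33 % 1 = 0. Stack: [0]
STORE_FAST q → q=0. Stack: []
LOAD_FAST q → push 0. Stack: [0]
LOAD_CONST → push 5. Stack: [0, 5]
BINARY_OP + → 0 + 5 = 5. Stack: [5]
LOAD_FAST_LOAD_FAST c,q → push 40,0. Stack: [5, 40, 0]
BINARY_OP + → 40 + 0 = 40. Stack: [5, 40]
BINARY_OP ^ → 5 ^ 40 = 45. Stack: [45]
STORE_FAST w → w=45. Stack: []
LOAD_FAST_LOAD_FAST w,c → push 45,40. Stack: [45, 40]
COMPARE_OP bool(>) → 45 vs 40 = True. Stack: [True]
POP_JUMP_IF_FALSE → pop True; no jump. Stack: []
LOAD_CONST → push 1. Stack: [1]
LOAD_FAST c → push 40. Stack: [1, 40]
LOAD_CONST → push 7. Stack: [1, 40, 7]
BINARY_OP + → 40 + 7 = 47. Stack: [1, 47]
BINARY_OP - → 1 - 47 = -46. Stack: [-46]
STORE_FAST m → m=-46. Stack: []
LOAD_FAST_LOAD_FAST b,q → push 1,0. Stack: [1, 0]
BINARY_OP - → 1 - 0 = 1. Stack: [1]
STORE_FAST n → n=1. Stack: []
LOAD_FAST m → push -46. Stack: [-46]
RETURN_VALUE → return -46.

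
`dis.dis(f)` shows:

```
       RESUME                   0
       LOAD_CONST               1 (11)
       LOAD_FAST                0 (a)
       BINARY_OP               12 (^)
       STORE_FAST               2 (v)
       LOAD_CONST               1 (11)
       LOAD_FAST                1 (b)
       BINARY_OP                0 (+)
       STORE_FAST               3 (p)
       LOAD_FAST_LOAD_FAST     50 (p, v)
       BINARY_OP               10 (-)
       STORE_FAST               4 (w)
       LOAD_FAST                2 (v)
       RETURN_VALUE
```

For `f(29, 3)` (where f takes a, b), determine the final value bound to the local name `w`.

LOAD_CONST → push 11. Stack: [11]
LOAD_FAST a → push 29. Stack: [11, 29]
BINARY_OP ^ → 11 ^ 29 = 22. Stack: [22]
STORE_FAST v → v=22. Stack: []
LOAD_CONST → push 11. Stack: [11]
LOAD_FAST b → push 3. Stack: [11, 3]
BINARY_OP + → 11 + 3 = 14. Stack: [14]
STORE_FAST p → p=14. Stack: []
LOAD_FAST_LOAD_FAST p,v → push 14,22. Stack: [14, 22]
BINARY_OP - → 14 - 22 = -8. Stack: [-8]
STORE_FAST w → w=-8. Stack: []
LOAD_FAST v → push 22. Stack: [22]
RETURN_VALUE → return 22.

-8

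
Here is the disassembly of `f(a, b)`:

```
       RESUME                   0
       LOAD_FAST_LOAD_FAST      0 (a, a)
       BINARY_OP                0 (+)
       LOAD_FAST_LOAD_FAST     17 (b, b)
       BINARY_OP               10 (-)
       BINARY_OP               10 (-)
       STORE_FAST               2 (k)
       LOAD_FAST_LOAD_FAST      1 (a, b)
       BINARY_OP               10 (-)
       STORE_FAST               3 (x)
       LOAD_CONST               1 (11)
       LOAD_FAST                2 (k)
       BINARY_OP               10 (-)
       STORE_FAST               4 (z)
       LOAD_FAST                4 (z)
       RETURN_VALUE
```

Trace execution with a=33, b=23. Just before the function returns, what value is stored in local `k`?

66

LOAD_FAST_LOAD_FAST a,a → push 33,33. Stack: [33, 33]
BINARY_OP + → 33 + 33 = 66. Stack: [66]
LOAD_FAST_LOAD_FAST b,b → push 23,23. Stack: [66, 23, 23]
BINARY_OP - → 23 - 23 = 0. Stack: [66, 0]
BINARY_OP - → 66 - 0 = 66. Stack: [66]
STORE_FAST k → k=66. Stack: []
LOAD_FAST_LOAD_FAST a,b → push 33,23. Stack: [33, 23]
BINARY_OP - → 33 - 23 = 10. Stack: [10]
STORE_FAST x → x=10. Stack: []
LOAD_CONST → push 11. Stack: [11]
LOAD_FAST k → push 66. Stack: [11, 66]
BINARY_OP - → 11 - 66 = -55. Stack: [-55]
STORE_FAST z → z=-55. Stack: []
LOAD_FAST z → push -55. Stack: [-55]
RETURN_VALUE → return -55.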